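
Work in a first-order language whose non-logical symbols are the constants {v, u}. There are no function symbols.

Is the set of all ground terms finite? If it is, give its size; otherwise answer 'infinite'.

2

There are no function symbols, so every ground term is one of the 2 constants.
The Herbrand universe is {v, u}, which is finite with 2 elements.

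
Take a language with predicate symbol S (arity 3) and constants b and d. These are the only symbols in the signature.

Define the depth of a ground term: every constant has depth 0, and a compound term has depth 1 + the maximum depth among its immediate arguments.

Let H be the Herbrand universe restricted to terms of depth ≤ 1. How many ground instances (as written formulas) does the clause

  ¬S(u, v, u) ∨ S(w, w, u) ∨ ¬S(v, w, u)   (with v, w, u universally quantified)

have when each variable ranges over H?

Ground terms of depth ≤ 1:
  With no function symbols every ground term is a constant, so there are exactly 2 ground terms at every depth bound.
  N_0 = 2
  N_1 = 2
So there are 2 ground terms available for substitution.
Each of v, w, u ranges independently over the available ground terms, and distinct assignments produce distinct instances.
Number of ground instances = 2^3 = 8.

8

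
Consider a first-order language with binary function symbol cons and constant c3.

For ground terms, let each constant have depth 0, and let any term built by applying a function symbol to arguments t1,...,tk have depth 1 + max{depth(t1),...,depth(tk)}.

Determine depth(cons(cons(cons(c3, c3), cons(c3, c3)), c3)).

depth(cons(c3, c3)) = 1 + max(0, 0) = 1
depth(cons(cons(c3, c3), cons(c3, c3))) = 1 + max(1, 1) = 2
depth(cons(cons(cons(c3, c3), cons(c3, c3)), c3)) = 1 + max(2, 0) = 3

3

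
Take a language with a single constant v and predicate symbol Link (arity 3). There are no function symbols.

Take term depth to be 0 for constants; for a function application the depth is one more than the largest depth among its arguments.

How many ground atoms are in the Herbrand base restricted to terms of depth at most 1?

1

First count ground terms of depth ≤ 1.
With no function symbols every ground term is a constant, so there is exactly 1 ground term at every depth bound.
N_0 = 1
N_1 = 1
So |H| = 1.
Ground atoms are formed by filling each argument slot of a predicate with a term from H, so an r-ary predicate gives |H|^r atoms:
  Link: 1^3 = 1
Total ground atoms: 1.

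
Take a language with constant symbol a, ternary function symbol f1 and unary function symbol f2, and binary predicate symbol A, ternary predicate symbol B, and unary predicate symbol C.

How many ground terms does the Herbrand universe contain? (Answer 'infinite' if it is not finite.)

infinite

The signature has at least one function symbol (f1, arity 3) and at least one constant (a).
Iterating f1 gives infinitely many distinct ground terms: a, f1(a, a, a), f1(f1(a, a, a), f1(a, a, a), f1(a, a, a)), ...
So the Herbrand universe is infinite.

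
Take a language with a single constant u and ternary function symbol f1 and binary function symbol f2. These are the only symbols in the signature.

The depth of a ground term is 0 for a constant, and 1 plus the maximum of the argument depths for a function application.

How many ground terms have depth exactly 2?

34

Let N_k count ground terms of depth at most k. Each non-constant term of depth ≤ k is some function symbol applied to depth-≤(k−1) arguments, giving N_k = 1 + N_{k-1}^3 + N_{k-1}^2.
N_0 = 1
N_1 = 1 + 1^3 + 1^2 = 3
N_2 = 1 + 3^3 + 3^2 = 37
Terms of depth exactly 2: N_2 − N_1 = 37 − 3 = 34.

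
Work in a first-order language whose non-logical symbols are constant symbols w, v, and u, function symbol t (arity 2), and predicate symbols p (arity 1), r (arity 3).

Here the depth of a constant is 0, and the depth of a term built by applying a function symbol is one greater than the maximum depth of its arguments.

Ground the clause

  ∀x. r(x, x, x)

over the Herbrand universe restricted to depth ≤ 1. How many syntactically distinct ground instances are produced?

12

Ground terms of depth ≤ 1:
  Write N_k for the number of ground terms of depth ≤ k. A term of depth ≤ k is either a constant or a function symbol applied to arguments of depth ≤ k−1, so N_k = 3 + N_{k-1}^2.
  N_0 = 3
  N_1 = 3 + 3^2 = 12
  Explicitly: w, v, u, t(w, w), t(w, v), t(w, u), t(v, w), t(v, v), t(v, u), t(u, w), t(u, v), t(u, u).
So there are 12 ground terms available for substitution.
The clause has 1 distinct variable (x), which appears in the body. In the free term algebra distinct substitutions yield syntactically distinct ground instances.
Number of ground instances = 12.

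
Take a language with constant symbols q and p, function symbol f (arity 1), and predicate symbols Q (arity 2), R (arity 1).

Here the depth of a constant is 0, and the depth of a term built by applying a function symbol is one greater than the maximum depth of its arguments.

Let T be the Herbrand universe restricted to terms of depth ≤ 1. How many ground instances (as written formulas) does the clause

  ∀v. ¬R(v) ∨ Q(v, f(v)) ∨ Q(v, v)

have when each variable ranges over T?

Ground terms of depth ≤ 1:
  Let N_k count ground terms of depth at most k. Each non-constant term of depth ≤ k is some function symbol applied to depth-≤(k−1) arguments, giving N_k = 2 + N_{k-1}.
  N_0 = 2
  N_1 = 2 + 2 = 4
So there are 4 ground terms available for substitution.
The clause has 1 distinct variable (v), which appears in the body. In the free term algebra distinct substitutions yield syntactically distinct ground instances.
Number of ground instances = 4.

4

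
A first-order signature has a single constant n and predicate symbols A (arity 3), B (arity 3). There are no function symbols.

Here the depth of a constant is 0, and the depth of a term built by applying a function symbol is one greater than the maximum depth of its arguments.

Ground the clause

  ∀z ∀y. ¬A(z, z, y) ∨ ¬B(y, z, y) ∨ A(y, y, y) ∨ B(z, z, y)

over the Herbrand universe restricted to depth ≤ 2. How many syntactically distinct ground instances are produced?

1

Ground terms of depth ≤ 2:
  With no function symbols every ground term is a constant, so there is exactly 1 ground term at every depth bound.
  N_0 = 1
  N_1 = 1
  N_2 = 1
So there is exactly 1 ground term available for substitution.
Each of z, y ranges independently over the available ground terms, and distinct assignments produce distinct instances.
Number of ground instances = 1^2 = 1.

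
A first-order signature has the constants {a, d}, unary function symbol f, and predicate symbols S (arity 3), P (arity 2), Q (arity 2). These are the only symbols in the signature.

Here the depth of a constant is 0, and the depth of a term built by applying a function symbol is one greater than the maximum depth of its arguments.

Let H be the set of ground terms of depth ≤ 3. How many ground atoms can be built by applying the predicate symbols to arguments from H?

640

First count ground terms of depth ≤ 3.
Write N_k for the number of ground terms of depth ≤ k. A term of depth ≤ k is either a constant or a function symbol applied to arguments of depth ≤ k−1, so N_k = 2 + N_{k-1}.
N_0 = 2
N_1 = 2 + 2 = 4
N_2 = 2 + 4 = 6
N_3 = 2 + 6 = 8
Explicitly: a, d, f(a), f(d), f(f(a)), f(f(d)), f(f(f(a))), f(f(f(d))).
So |H| = 8.
For each predicate symbol, the number of ground atoms is |H| raised to its arity; summing:
  S: 8^3 = 512;  P: 8^2 = 64;  Q: 8^2 = 64
Total ground atoms: 512 + 64 + 64 = 640.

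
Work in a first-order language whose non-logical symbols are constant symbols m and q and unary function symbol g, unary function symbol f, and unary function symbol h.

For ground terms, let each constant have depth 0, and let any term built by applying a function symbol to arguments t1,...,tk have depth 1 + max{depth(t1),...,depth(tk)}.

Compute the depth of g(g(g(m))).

3

depth(g(m)) = 1 + depth(m) = 1 + 0 = 1
depth(g(g(m))) = 1 + depth(g(m)) = 1 + 1 = 2
depth(g(g(g(m)))) = 1 + depth(g(g(m))) = 1 + 2 = 3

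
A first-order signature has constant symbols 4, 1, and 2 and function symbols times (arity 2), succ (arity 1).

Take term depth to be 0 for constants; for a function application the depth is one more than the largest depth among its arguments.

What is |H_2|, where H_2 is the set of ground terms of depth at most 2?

Write N_k for the number of ground terms of depth ≤ k. A term of depth ≤ k is either a constant or a function symbol applied to arguments of depth ≤ k−1, so N_k = 3 + N_{k-1}^2 + N_{k-1}.
N_0 = 3
N_1 = 3 + 3^2 + 3 = 15
N_2 = 3 + 15^2 + 15 = 243

243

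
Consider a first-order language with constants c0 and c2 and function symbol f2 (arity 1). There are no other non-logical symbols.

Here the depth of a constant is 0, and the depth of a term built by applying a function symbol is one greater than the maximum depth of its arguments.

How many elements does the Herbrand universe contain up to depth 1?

Write N_k for the number of ground terms of depth ≤ k. A term of depth ≤ k is either a constant or a function symbol applied to arguments of depth ≤ k−1, so N_k = 2 + N_{k-1}.
N_0 = 2
N_1 = 2 + 2 = 4
Explicitly: c0, c2, f2(c0), f2(c2).

4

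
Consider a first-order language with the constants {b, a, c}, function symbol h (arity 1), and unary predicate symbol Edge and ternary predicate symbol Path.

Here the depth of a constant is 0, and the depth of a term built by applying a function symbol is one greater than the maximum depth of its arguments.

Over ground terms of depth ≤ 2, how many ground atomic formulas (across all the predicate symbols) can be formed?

First count ground terms of depth ≤ 2.
Write N_k for the number of ground terms of depth ≤ k. A term of depth ≤ k is either a constant or a function symbol applied to arguments of depth ≤ k−1, so N_k = 3 + N_{k-1}.
N_0 = 3
N_1 = 3 + 3 = 6
N_2 = 3 + 6 = 9
So |H| = 9.
For each predicate symbol, the number of ground atoms is |H| raised to its arity; summing:
  Edge: 9;  Path: 9^3 = 729
Total ground atoms: 9 + 729 = 738.

738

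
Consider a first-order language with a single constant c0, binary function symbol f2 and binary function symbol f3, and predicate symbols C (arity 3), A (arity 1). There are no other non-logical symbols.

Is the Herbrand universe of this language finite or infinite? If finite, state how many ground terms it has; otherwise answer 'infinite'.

infinite

The signature has at least one function symbol (f2, arity 2) and at least one constant (c0).
Iterating f2 gives infinitely many distinct ground terms: c0, f2(c0, c0), f2(f2(c0, c0), f2(c0, c0)), ...
So the Herbrand universe is infinite.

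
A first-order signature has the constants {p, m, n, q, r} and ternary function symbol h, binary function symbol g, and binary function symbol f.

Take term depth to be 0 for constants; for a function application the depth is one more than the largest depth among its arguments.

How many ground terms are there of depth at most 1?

Let N_k count ground terms of depth at most k. Each non-constant term of depth ≤ k is some function symbol applied to depth-≤(k−1) arguments, giving N_k = 5 + N_{k-1}^3 + N_{k-1}^2 + N_{k-1}^2.
N_0 = 5
N_1 = 5 + 5^3 + 5^2 + 5^2 = 180

180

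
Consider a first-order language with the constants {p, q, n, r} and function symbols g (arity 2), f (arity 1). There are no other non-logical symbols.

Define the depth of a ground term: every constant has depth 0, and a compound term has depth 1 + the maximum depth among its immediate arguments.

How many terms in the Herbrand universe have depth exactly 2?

Let N_k count ground terms of depth at most k. Each non-constant term of depth ≤ k is some function symbol applied to depth-≤(k−1) arguments, giving N_k = 4 + N_{k-1}^2 + N_{k-1}.
N_0 = 4
N_1 = 4 + 4^2 + 4 = 24
N_2 = 4 + 24^2 + 24 = 604
Terms of depth exactly 2: N_2 − N_1 = 604 − 24 = 580.

580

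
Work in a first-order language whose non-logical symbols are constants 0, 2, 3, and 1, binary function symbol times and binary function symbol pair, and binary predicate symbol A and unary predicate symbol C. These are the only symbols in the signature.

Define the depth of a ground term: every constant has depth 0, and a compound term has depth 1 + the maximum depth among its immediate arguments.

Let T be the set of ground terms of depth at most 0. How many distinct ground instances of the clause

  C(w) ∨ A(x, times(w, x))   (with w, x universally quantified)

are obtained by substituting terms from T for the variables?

Ground terms of depth ≤ 0:
  Let N_k count ground terms of depth at most k. Each non-constant term of depth ≤ k is some function symbol applied to depth-≤(k−1) arguments, giving N_k = 4 + N_{k-1}^2 + N_{k-1}^2.
  N_0 = 4
So there are 4 ground terms available for substitution.
The body mentions every one of the 2 quantified variables; since ground terms form a free algebra, no two substitutions collapse to the same formula.
Number of ground instances = 4^2 = 16.

16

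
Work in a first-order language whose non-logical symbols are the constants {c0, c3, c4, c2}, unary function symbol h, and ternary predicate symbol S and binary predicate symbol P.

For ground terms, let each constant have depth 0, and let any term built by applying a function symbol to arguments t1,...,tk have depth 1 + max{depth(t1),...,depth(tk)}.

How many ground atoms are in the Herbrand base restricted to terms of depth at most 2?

First count ground terms of depth ≤ 2.
Write N_k for the number of ground terms of depth ≤ k. A term of depth ≤ k is either a constant or a function symbol applied to arguments of depth ≤ k−1, so N_k = 4 + N_{k-1}.
N_0 = 4
N_1 = 4 + 4 = 8
N_2 = 4 + 8 = 12
Explicitly: c0, c3, c4, c2, h(c0), h(c3), h(c4), h(c2), h(h(c0)), h(h(c3)), h(h(c4)), h(h(c2)).
So |H| = 12.
Each predicate of arity r yields |H|^r ground atoms (one per choice of an r-tuple from H):
  S: 12^3 = 1728;  P: 12^2 = 144
Total ground atoms: 1728 + 144 = 1872.

1872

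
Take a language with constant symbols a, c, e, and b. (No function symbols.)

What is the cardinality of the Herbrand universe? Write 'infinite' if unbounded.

There are no function symbols, so every ground term is one of the 4 constants.
The Herbrand universe is {a, c, e, b}, which is finite with 4 elements.

4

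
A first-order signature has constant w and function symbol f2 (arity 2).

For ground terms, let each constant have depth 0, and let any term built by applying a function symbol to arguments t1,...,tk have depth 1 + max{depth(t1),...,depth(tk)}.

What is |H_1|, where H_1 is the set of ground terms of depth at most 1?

2

Count level by level. With function symbols f2/2, the terms of depth ≤ k are the 1 constant together with each function applied to depth-≤(k−1) tuples, so N_k = 1 + N_{k-1}^2.
N_0 = 1
N_1 = 1 + 1^2 = 2
Explicitly: w, f2(w, w).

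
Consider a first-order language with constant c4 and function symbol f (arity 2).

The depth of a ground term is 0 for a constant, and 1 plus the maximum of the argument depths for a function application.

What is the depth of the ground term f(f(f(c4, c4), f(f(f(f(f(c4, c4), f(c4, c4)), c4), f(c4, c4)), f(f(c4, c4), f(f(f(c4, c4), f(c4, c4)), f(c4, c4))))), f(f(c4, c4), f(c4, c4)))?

depth(f(c4, c4)) = 1 + max(0, 0) = 1
depth(f(f(c4, c4), f(c4, c4))) = 1 + max(1, 1) = 2
depth(f(f(f(c4, c4), f(c4, c4)), c4)) = 1 + max(2, 0) = 3
depth(f(f(f(f(c4, c4), f(c4, c4)), c4), f(c4, c4))) = 1 + max(3, 1) = 4
depth(f(f(f(c4, c4), f(c4, c4)), f(c4, c4))) = 1 + max(2, 1) = 3
depth(f(f(c4, c4), f(f(f(c4, c4), f(c4, c4)), f(c4, c4)))) = 1 + max(1, 3) = 4
depth(f(f(f(f(f(c4, c4), f(c4, c4)), c4), f(c4, c4)), f(f(c4, c4), f(f(f(c4, c4), f(c4, c4)), f(c4, c4))))) = 1 + max(4, 4) = 5
depth(f(f(c4, c4), f(f(f(f(f(c4, c4), f(c4, c4)), c4), f(c4, c4)), f(f(c4, c4), f(f(f(c4, c4), f(c4, c4)), f(c4, c4)))))) = 1 + max(1, 5) = 6
depth(f(f(f(c4, c4), f(f(f(f(f(c4, c4), f(c4, c4)), c4), f(c4, c4)), f(f(c4, c4), f(f(f(c4, c4), f(c4, c4)), f(c4, c4))))), f(f(c4, c4), f(c4, c4)))) = 1 + max(6, 2) = 7

7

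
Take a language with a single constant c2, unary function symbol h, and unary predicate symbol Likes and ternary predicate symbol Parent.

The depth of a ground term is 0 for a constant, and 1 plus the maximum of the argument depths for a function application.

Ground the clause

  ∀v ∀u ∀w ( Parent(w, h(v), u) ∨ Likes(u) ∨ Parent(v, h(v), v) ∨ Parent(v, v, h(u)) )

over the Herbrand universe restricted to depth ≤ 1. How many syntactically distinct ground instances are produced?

Ground terms of depth ≤ 1:
  Count level by level. With function symbols h/1, the terms of depth ≤ k are the 1 constant together with each function applied to depth-≤(k−1) tuples, so N_k = 1 + N_{k-1}.
  N_0 = 1
  N_1 = 1 + 1 = 2
So there are 2 ground terms available for substitution.
The clause has 3 distinct variables (v, u, w), each appearing in the body. In the free term algebra distinct substitutions yield syntactically distinct ground instances.
Number of ground instances = 2^3 = 8.

8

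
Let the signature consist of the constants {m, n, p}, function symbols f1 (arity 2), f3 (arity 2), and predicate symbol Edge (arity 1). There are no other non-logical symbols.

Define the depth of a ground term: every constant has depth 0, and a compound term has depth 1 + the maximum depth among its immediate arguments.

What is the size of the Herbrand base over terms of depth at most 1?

21

First count ground terms of depth ≤ 1.
Count level by level. With function symbols f1/2, f3/2, the terms of depth ≤ k are the 3 constants together with each function applied to depth-≤(k−1) tuples, so N_k = 3 + N_{k-1}^2 + N_{k-1}^2.
N_0 = 3
N_1 = 3 + 3^2 + 3^2 = 21
So |H| = 21.
A ground atom is a predicate applied to a tuple of terms from H, so the count is the sum over predicates of |H|^arity:
  Edge: 21
Total ground atoms: 21.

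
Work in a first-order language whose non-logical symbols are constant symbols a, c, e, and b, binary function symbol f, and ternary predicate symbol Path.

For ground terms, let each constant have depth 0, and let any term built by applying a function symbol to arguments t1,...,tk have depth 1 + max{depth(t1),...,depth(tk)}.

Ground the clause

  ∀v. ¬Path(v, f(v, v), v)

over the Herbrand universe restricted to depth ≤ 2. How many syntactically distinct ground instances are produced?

Ground terms of depth ≤ 2:
  Let N_k = |{terms of depth ≤ k}|. Then N_0 = 4 and N_k = 4 + N_{k-1}^2 for k ≥ 1 (one summand per function symbol, arity giving the exponent).
  N_0 = 4
  N_1 = 4 + 4^2 = 20
  N_2 = 4 + 20^2 = 404
So there are 404 ground terms available for substitution.
The body mentions the single quantified variable v; since ground terms form a free algebra, no two substitutions collapse to the same formula.
Number of ground instances = 404.

404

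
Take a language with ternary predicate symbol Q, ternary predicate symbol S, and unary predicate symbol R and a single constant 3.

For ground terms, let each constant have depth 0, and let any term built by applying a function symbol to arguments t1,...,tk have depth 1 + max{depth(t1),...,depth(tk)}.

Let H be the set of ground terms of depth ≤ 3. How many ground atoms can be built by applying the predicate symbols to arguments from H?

First count ground terms of depth ≤ 3.
With no function symbols every ground term is a constant, so there is exactly 1 ground term at every depth bound.
N_0 = 1
N_1 = 1
N_2 = 1
N_3 = 1
So |H| = 1.
Ground atoms are formed by filling each argument slot of a predicate with a term from H, so an r-ary predicate gives |H|^r atoms:
  Q: 1^3 = 1;  S: 1^3 = 1;  R: 1
Total ground atoms: 1 + 1 + 1 = 3.

3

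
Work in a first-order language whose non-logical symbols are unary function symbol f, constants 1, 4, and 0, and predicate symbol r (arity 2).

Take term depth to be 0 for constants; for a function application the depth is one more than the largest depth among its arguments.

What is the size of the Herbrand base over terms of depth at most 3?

144

First count ground terms of depth ≤ 3.
Write N_k for the number of ground terms of depth ≤ k. A term of depth ≤ k is either a constant or a function symbol applied to arguments of depth ≤ k−1, so N_k = 3 + N_{k-1}.
N_0 = 3
N_1 = 3 + 3 = 6
N_2 = 3 + 6 = 9
N_3 = 3 + 9 = 12
Explicitly: 1, 4, 0, f(1), f(4), f(0), f(f(1)), f(f(4)), f(f(0)), f(f(f(1))), f(f(f(4))), f(f(f(0))).
So |H| = 12.
Each predicate of arity r yields |H|^r ground atoms (one per choice of an r-tuple from H):
  r: 12^2 = 144
Total ground atoms: 144.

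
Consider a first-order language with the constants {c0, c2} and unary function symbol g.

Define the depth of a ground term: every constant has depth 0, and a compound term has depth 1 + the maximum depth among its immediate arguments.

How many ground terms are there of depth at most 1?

4

Let N_k = |{terms of depth ≤ k}|. Then N_0 = 2 and N_k = 2 + N_{k-1} for k ≥ 1 (one summand per function symbol, arity giving the exponent).
N_0 = 2
N_1 = 2 + 2 = 4
Explicitly: c0, c2, g(c0), g(c2).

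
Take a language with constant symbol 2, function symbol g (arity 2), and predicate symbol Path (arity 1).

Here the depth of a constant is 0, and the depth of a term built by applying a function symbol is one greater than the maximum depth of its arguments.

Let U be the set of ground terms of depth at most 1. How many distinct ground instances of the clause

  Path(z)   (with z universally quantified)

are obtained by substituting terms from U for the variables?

2

Ground terms of depth ≤ 1:
  Let N_k count ground terms of depth at most k. Each non-constant term of depth ≤ k is some function symbol applied to depth-≤(k−1) arguments, giving N_k = 1 + N_{k-1}^2.
  N_0 = 1
  N_1 = 1 + 1^2 = 2
So there are 2 ground terms available for substitution.
The variable z ranges independently over the available ground terms, and distinct assignments produce distinct instances.
Number of ground instances = 2.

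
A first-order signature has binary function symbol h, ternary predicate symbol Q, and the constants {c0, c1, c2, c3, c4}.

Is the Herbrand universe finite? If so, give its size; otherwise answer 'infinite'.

infinite

The signature has at least one function symbol (h, arity 2) and at least one constant (c0).
Iterating h gives infinitely many distinct ground terms: c0, h(c0, c0), h(h(c0, c0), h(c0, c0)), ...
So the Herbrand universe is infinite.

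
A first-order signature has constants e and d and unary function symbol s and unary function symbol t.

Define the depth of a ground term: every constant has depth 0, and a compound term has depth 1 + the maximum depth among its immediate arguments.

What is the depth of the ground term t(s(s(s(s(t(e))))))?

depth(t(e)) = 1 + depth(e) = 1 + 0 = 1
depth(s(t(e))) = 1 + depth(t(e)) = 1 + 1 = 2
depth(s(s(t(e)))) = 1 + depth(s(t(e))) = 1 + 2 = 3
depth(s(s(s(t(e))))) = 1 + depth(s(s(t(e)))) = 1 + 3 = 4
depth(s(s(s(s(t(e)))))) = 1 + depth(s(s(s(t(e))))) = 1 + 4 = 5
depth(t(s(s(s(s(t(e))))))) = 1 + depth(s(s(s(s(t(e)))))) = 1 + 5 = 6

6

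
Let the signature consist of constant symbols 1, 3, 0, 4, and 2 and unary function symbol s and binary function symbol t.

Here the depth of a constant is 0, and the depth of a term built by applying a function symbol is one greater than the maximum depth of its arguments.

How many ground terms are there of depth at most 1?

35

Let N_k count ground terms of depth at most k. Each non-constant term of depth ≤ k is some function symbol applied to depth-≤(k−1) arguments, giving N_k = 5 + N_{k-1} + N_{k-1}^2.
N_0 = 5
N_1 = 5 + 5 + 5^2 = 35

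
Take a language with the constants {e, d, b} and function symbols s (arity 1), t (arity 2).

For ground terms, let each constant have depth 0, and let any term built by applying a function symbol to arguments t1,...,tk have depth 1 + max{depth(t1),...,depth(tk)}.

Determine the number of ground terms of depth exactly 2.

228

Count level by level. With function symbols s/1, t/2, the terms of depth ≤ k are the 3 constants together with each function applied to depth-≤(k−1) tuples, so N_k = 3 + N_{k-1} + N_{k-1}^2.
N_0 = 3
N_1 = 3 + 3 + 3^2 = 15
N_2 = 3 + 15 + 15^2 = 243
Terms of depth exactly 2: N_2 − N_1 = 243 − 15 = 228.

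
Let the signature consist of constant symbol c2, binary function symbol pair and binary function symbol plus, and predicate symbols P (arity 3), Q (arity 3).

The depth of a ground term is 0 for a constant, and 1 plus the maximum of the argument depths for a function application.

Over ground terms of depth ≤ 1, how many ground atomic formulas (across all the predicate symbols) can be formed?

First count ground terms of depth ≤ 1.
If N_k denotes the number of depth-≤k ground terms, the 1 constant gives N_0 = 1, and each function symbol of arity r contributes N_{k-1}^r new terms at level k: N_k = 1 + N_{k-1}^2 + N_{k-1}^2.
N_0 = 1
N_1 = 1 + 1^2 + 1^2 = 3
Explicitly: c2, pair(c2, c2), plus(c2, c2).
So |H| = 3.
Ground atoms are formed by filling each argument slot of a predicate with a term from H, so an r-ary predicate gives |H|^r atoms:
  P: 3^3 = 27;  Q: 3^3 = 27
Total ground atoms: 27 + 27 = 54.

54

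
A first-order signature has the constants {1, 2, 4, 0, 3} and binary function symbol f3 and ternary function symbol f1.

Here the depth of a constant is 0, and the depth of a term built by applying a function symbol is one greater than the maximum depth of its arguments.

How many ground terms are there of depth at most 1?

155

If N_k denotes the number of depth-≤k ground terms, the 5 constants give N_0 = 5, and each function symbol of arity r contributes N_{k-1}^r new terms at level k: N_k = 5 + N_{k-1}^2 + N_{k-1}^3.
N_0 = 5
N_1 = 5 + 5^2 + 5^3 = 155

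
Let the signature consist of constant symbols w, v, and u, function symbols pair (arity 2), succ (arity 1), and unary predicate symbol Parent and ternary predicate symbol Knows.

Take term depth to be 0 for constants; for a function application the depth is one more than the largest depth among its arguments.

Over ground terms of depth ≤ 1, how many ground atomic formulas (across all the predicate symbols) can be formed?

3390

First count ground terms of depth ≤ 1.
Write N_k for the number of ground terms of depth ≤ k. A term of depth ≤ k is either a constant or a function symbol applied to arguments of depth ≤ k−1, so N_k = 3 + N_{k-1}^2 + N_{k-1}.
N_0 = 3
N_1 = 3 + 3^2 + 3 = 15
So |H| = 15.
For each predicate symbol, the number of ground atoms is |H| raised to its arity; summing:
  Parent: 15;  Knows: 15^3 = 3375
Total ground atoms: 15 + 3375 = 3390.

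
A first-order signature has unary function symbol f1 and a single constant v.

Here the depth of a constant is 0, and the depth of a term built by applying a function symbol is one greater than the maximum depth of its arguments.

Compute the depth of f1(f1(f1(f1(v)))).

depth(f1(v)) = 1 + depth(v) = 1 + 0 = 1
depth(f1(f1(v))) = 1 + depth(f1(v)) = 1 + 1 = 2
depth(f1(f1(f1(v)))) = 1 + depth(f1(f1(v))) = 1 + 2 = 3
depth(f1(f1(f1(f1(v))))) = 1 + depth(f1(f1(f1(v)))) = 1 + 3 = 4

4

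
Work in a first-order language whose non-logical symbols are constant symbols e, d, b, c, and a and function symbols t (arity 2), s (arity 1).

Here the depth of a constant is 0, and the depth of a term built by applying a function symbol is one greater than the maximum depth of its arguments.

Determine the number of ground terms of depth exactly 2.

Count level by level. With function symbols t/2, s/1, the terms of depth ≤ k are the 5 constants together with each function applied to depth-≤(k−1) tuples, so N_k = 5 + N_{k-1}^2 + N_{k-1}.
N_0 = 5
N_1 = 5 + 5^2 + 5 = 35
N_2 = 5 + 35^2 + 35 = 1265
Terms of depth exactly 2: N_2 − N_1 = 1265 − 35 = 1230.

1230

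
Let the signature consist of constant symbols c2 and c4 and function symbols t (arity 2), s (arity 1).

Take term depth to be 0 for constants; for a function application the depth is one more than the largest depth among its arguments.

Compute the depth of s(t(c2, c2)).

2

depth(t(c2, c2)) = 1 + max(0, 0) = 1
depth(s(t(c2, c2))) = 1 + depth(t(c2, c2)) = 1 + 1 = 2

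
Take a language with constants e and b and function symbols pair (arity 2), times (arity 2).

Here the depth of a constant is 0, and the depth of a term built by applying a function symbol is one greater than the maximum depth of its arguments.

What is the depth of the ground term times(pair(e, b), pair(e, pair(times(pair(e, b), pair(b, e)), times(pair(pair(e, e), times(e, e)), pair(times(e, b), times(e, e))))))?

depth(pair(e, b)) = 1 + max(0, 0) = 1
depth(pair(b, e)) = 1 + max(0, 0) = 1
depth(times(pair(e, b), pair(b, e))) = 1 + max(1, 1) = 2
depth(pair(e, e)) = 1 + max(0, 0) = 1
depth(times(e, e)) = 1 + max(0, 0) = 1
depth(pair(pair(e, e), times(e, e))) = 1 + max(1, 1) = 2
depth(times(e, b)) = 1 + max(0, 0) = 1
depth(pair(times(e, b), times(e, e))) = 1 + max(1, 1) = 2
depth(times(pair(pair(e, e), times(e, e)), pair(times(e, b), times(e, e)))) = 1 + max(2, 2) = 3
depth(pair(times(pair(e, b), pair(b, e)), times(pair(pair(e, e), times(e, e)), pair(times(e, b), times(e, e))))) = 1 + max(2, 3) = 4
depth(pair(e, pair(times(pair(e, b), pair(b, e)), times(pair(pair(e, e), times(e, e)), pair(times(e, b), times(e, e)))))) = 1 + max(0, 4) = 5
depth(times(pair(e, b), pair(e, pair(times(pair(e, b), pair(b, e)), times(pair(pair(e, e), times(e, e)), pair(times(e, b), times(e, e))))))) = 1 + max(1, 5) = 6

6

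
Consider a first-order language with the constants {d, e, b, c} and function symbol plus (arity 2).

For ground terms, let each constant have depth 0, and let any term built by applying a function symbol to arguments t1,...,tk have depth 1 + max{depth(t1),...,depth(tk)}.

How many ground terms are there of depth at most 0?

4

Let N_k count ground terms of depth at most k. Each non-constant term of depth ≤ k is some function symbol applied to depth-≤(k−1) arguments, giving N_k = 4 + N_{k-1}^2.
N_0 = 4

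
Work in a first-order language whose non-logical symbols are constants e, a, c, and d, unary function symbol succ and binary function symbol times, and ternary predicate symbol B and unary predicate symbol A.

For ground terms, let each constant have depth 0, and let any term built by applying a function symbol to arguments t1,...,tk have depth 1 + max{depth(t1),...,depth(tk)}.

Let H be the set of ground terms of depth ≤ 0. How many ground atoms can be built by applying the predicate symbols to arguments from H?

68

First count ground terms of depth ≤ 0.
Let N_k count ground terms of depth at most k. Each non-constant term of depth ≤ k is some function symbol applied to depth-≤(k−1) arguments, giving N_k = 4 + N_{k-1} + N_{k-1}^2.
N_0 = 4
Explicitly: e, a, c, d.
So |H| = 4.
For each predicate symbol, the number of ground atoms is |H| raised to its arity; summing:
  B: 4^3 = 64;  A: 4
Total ground atoms: 64 + 4 = 68.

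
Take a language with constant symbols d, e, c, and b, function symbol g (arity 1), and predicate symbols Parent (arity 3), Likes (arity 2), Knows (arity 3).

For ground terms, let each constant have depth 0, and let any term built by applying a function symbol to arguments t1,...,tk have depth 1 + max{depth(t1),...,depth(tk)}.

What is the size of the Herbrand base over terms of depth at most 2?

3600

First count ground terms of depth ≤ 2.
If N_k denotes the number of depth-≤k ground terms, the 4 constants give N_0 = 4, and each function symbol of arity r contributes N_{k-1}^r new terms at level k: N_k = 4 + N_{k-1}.
N_0 = 4
N_1 = 4 + 4 = 8
N_2 = 4 + 8 = 12
Explicitly: d, e, c, b, g(d), g(e), g(c), g(b), g(g(d)), g(g(e)), g(g(c)), g(g(b)).
So |H| = 12.
Ground atoms are formed by filling each argument slot of a predicate with a term from H, so an r-ary predicate gives |H|^r atoms:
  Parent: 12^3 = 1728;  Likes: 12^2 = 144;  Knows: 12^3 = 1728
Total ground atoms: 1728 + 144 + 1728 = 3600.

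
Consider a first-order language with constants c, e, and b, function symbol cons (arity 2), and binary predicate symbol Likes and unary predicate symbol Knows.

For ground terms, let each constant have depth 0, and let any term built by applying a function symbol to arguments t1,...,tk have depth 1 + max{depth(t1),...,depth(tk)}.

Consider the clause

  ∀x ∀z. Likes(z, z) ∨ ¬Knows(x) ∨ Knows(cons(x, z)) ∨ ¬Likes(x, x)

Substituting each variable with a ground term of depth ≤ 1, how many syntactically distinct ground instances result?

Ground terms of depth ≤ 1:
  Let N_k count ground terms of depth at most k. Each non-constant term of depth ≤ k is some function symbol applied to depth-≤(k−1) arguments, giving N_k = 3 + N_{k-1}^2.
  N_0 = 3
  N_1 = 3 + 3^2 = 12
So there are 12 ground terms available for substitution.
There are 2 variables to instantiate (x, z), each occurring in at least one literal, so different choices give different ground instances.
Number of ground instances = 12^2 = 144.

144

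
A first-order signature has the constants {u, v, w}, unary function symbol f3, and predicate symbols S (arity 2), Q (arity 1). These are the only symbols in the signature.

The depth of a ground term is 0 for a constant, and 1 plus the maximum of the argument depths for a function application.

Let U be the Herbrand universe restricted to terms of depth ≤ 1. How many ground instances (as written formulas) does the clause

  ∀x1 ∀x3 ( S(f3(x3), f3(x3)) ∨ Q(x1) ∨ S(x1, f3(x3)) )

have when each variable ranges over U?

Ground terms of depth ≤ 1:
  Let N_k = |{terms of depth ≤ k}|. Then N_0 = 3 and N_k = 3 + N_{k-1} for k ≥ 1 (one summand per function symbol, arity giving the exponent).
  N_0 = 3
  N_1 = 3 + 3 = 6
So there are 6 ground terms available for substitution.
The clause has 2 distinct variables (x1, x3), each appearing in the body. In the free term algebra distinct substitutions yield syntactically distinct ground instances.
Number of ground instances = 6^2 = 36.

36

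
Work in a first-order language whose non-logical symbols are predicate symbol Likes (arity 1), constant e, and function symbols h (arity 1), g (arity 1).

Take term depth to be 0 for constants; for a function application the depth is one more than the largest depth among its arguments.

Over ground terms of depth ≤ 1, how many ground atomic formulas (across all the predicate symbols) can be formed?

3

First count ground terms of depth ≤ 1.
Let N_k count ground terms of depth at most k. Each non-constant term of depth ≤ k is some function symbol applied to depth-≤(k−1) arguments, giving N_k = 1 + N_{k-1} + N_{k-1}.
N_0 = 1
N_1 = 1 + 1 + 1 = 3
Explicitly: e, h(e), g(e).
So |H| = 3.
Each predicate of arity r yields |H|^r ground atoms (one per choice of an r-tuple from H):
  Likes: 3
Total ground atoms: 3.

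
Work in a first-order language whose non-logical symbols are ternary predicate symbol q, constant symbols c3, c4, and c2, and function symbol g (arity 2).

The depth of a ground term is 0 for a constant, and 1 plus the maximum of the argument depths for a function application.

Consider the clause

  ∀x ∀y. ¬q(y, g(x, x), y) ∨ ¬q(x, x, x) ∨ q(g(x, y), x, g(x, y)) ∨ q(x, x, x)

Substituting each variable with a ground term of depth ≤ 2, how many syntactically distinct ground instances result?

Ground terms of depth ≤ 2:
  Let N_k = |{terms of depth ≤ k}|. Then N_0 = 3 and N_k = 3 + N_{k-1}^2 for k ≥ 1 (one summand per function symbol, arity giving the exponent).
  N_0 = 3
  N_1 = 3 + 3^2 = 12
  N_2 = 3 + 12^2 = 147
So there are 147 ground terms available for substitution.
Each of x, y ranges independently over the available ground terms, and distinct assignments produce distinct instances.
Number of ground instances = 147^2 = 21609.

21609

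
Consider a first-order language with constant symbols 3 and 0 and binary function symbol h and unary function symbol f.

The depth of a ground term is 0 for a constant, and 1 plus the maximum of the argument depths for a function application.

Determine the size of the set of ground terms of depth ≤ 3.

Let N_k = |{terms of depth ≤ k}|. Then N_0 = 2 and N_k = 2 + N_{k-1}^2 + N_{k-1} for k ≥ 1 (one summand per function symbol, arity giving the exponent).
N_0 = 2
N_1 = 2 + 2^2 + 2 = 8
N_2 = 2 + 8^2 + 8 = 74
N_3 = 2 + 74^2 + 74 = 5552

5552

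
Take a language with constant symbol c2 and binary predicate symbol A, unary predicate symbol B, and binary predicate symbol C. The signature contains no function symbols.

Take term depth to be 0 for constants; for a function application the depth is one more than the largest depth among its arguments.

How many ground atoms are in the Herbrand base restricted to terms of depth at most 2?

First count ground terms of depth ≤ 2.
With no function symbols every ground term is a constant, so there is exactly 1 ground term at every depth bound.
N_0 = 1
N_1 = 1
N_2 = 1
Explicitly: c2.
So |H| = 1.
For each predicate symbol, the number of ground atoms is |H| raised to its arity; summing:
  A: 1^2 = 1;  B: 1;  C: 1^2 = 1
Total ground atoms: 1 + 1 + 1 = 3.

3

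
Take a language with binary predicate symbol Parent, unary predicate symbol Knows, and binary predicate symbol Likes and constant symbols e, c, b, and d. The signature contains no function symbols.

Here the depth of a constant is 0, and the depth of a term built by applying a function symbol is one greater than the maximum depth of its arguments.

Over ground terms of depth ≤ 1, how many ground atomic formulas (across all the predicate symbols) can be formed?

First count ground terms of depth ≤ 1.
With no function symbols every ground term is a constant, so there are exactly 4 ground terms at every depth bound.
N_0 = 4
N_1 = 4
Explicitly: e, c, b, d.
So |H| = 4.
Each predicate of arity r yields |H|^r ground atoms (one per choice of an r-tuple from H):
  Parent: 4^2 = 16;  Knows: 4;  Likes: 4^2 = 16
Total ground atoms: 16 + 4 + 16 = 36.

36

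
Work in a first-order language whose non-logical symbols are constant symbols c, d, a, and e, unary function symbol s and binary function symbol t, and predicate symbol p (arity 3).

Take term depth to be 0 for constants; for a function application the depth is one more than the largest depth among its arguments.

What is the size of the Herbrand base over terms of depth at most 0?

First count ground terms of depth ≤ 0.
Write N_k for the number of ground terms of depth ≤ k. A term of depth ≤ k is either a constant or a function symbol applied to arguments of depth ≤ k−1, so N_k = 4 + N_{k-1} + N_{k-1}^2.
N_0 = 4
Explicitly: c, d, a, e.
So |H| = 4.
A ground atom is a predicate applied to a tuple of terms from H, so the count is the sum over predicates of |H|^arity:
  p: 4^3 = 64
Total ground atoms: 64.

64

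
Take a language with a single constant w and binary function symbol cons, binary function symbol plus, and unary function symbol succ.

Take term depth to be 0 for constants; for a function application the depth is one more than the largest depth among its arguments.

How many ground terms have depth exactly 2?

Let N_k count ground terms of depth at most k. Each non-constant term of depth ≤ k is some function symbol applied to depth-≤(k−1) arguments, giving N_k = 1 + N_{k-1}^2 + N_{k-1}^2 + N_{k-1}.
N_0 = 1
N_1 = 1 + 1^2 + 1^2 + 1 = 4
N_2 = 1 + 4^2 + 4^2 + 4 = 37
Terms of depth exactly 2: N_2 − N_1 = 37 − 4 = 33.

33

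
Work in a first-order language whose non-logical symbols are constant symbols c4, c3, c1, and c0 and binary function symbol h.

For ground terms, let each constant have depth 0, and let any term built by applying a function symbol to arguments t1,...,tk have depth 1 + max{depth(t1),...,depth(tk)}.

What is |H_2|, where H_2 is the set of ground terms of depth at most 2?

404

Let N_k count ground terms of depth at most k. Each non-constant term of depth ≤ k is some function symbol applied to depth-≤(k−1) arguments, giving N_k = 4 + N_{k-1}^2.
N_0 = 4
N_1 = 4 + 4^2 = 20
N_2 = 4 + 20^2 = 404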